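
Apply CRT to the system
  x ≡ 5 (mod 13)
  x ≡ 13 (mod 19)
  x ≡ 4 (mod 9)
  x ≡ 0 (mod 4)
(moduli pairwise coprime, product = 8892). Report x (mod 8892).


Product of moduli M = 13 · 19 · 9 · 4 = 8892.
Merge one congruence at a time:
  Start: x ≡ 5 (mod 13).
  Combine with x ≡ 13 (mod 19); new modulus lcm = 247.
    Write x = 5 + 13·t and substitute into x ≡ 13 (mod 19): 13·t ≡ 13 − 5 = 8 (mod 19).
    The inverse of 13 mod 19 is 3 (since 13·3 = 39 = 2·19 + 1), so t ≡ 3·8 = 24 ≡ 5 (mod 19).
    Then x = 5 + 13·5 = 70, valid modulo lcm(13, 19) = 247: x ≡ 70 (mod 247).
  Combine with x ≡ 4 (mod 9); new modulus lcm = 2223.
    Write x = 70 + 247·t and substitute into x ≡ 4 (mod 9): 247·t ≡ 4 − 70 = -66 (mod 9).
    Reduce coefficients mod 9: 4·t ≡ 6 (mod 9).
    The inverse of 4 mod 9 is 7 (since 4·7 = 28 = 3·9 + 1), so t ≡ 7·6 = 42 ≡ 6 (mod 9).
    Then x = 70 + 247·6 = 1552, valid modulo lcm(247, 9) = 2223: x ≡ 1552 (mod 2223).
  Combine with x ≡ 0 (mod 4); new modulus lcm = 8892.
    Write x = 1552 + 2223·t and substitute into x ≡ 0 (mod 4): 2223·t ≡ 0 − 1552 = -1552 (mod 4).
    Reduce coefficients mod 4: 3·t ≡ 0 (mod 4).
    The inverse of 3 mod 4 is 3 (since 3·3 = 9 = 2·4 + 1), so t ≡ 3·0 = 0 ≡ 0 (mod 4).
    Then x = 1552 + 2223·0 = 1552, valid modulo lcm(2223, 4) = 8892: x ≡ 1552 (mod 8892).
Verify against each original: 1552 mod 13 = 5, 1552 mod 19 = 13, 1552 mod 9 = 4, 1552 mod 4 = 0.

x ≡ 1552 (mod 8892).


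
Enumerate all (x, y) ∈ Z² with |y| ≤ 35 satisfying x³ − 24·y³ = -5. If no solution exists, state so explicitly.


The equation is x³ - 24y³ = -5. For fixed y, x³ = 24·y³ − 5, so a solution requires the RHS to be a perfect cube.
Strategy: iterate y from -35 to 35, compute RHS = 24·y³ − 5, and check whether it is a (positive or negative) perfect cube.
Check small values of y:
  y = 0: RHS = -5 is not a perfect cube.
  y = 1: RHS = 19 is not a perfect cube.
  y = -1: RHS = -29 is not a perfect cube.
  y = 2: RHS = 187 is not a perfect cube.
  y = -2: RHS = -197 is not a perfect cube.
  y = 3: RHS = 643 is not a perfect cube.
  y = -3: RHS = -653 is not a perfect cube.
Continuing the search up to |y| = 35 finds no solutions either.
No (x, y) in the scanned range satisfies the equation.

No integer solutions with |y| ≤ 35.


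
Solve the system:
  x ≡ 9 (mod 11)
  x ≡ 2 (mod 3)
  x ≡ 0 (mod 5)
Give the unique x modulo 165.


Moduli 11, 3, 5 are pairwise coprime; by CRT there is a unique solution modulo M = 11 · 3 · 5 = 165.
Solve pairwise, accumulating the modulus:
  Start with x ≡ 9 (mod 11).
  Combine with x ≡ 2 (mod 3): since gcd(11, 3) = 1, we get a unique residue mod 33.
    Write x = 9 + 11·t and substitute into x ≡ 2 (mod 3): 11·t ≡ 2 − 9 = -7 (mod 3).
    Reduce coefficients mod 3: 2·t ≡ 2 (mod 3).
    The inverse of 2 mod 3 is 2 (since 2·2 = 4 = 1·3 + 1), so t ≡ 2·2 = 4 ≡ 1 (mod 3).
    Then x = 9 + 11·1 = 20, valid modulo lcm(11, 3) = 33: x ≡ 20 (mod 33).
  Combine with x ≡ 0 (mod 5): since gcd(33, 5) = 1, we get a unique residue mod 165.
    Write x = 20 + 33·t and substitute into x ≡ 0 (mod 5): 33·t ≡ 0 − 20 = -20 (mod 5).
    Reduce coefficients mod 5: 3·t ≡ 0 (mod 5).
    The inverse of 3 mod 5 is 2 (since 3·2 = 6 = 1·5 + 1), so t ≡ 2·0 = 0 ≡ 0 (mod 5).
    Then x = 20 + 33·0 = 20, valid modulo lcm(33, 5) = 165: x ≡ 20 (mod 165).
Verify: 20 mod 11 = 9 ✓, 20 mod 3 = 2 ✓, 20 mod 5 = 0 ✓.

x ≡ 20 (mod 165).


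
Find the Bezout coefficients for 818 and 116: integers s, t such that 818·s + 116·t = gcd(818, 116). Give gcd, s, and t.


Euclidean algorithm on (818, 116) — divide until remainder is 0:
  818 = 7 · 116 + 6
  116 = 19 · 6 + 2
  6 = 3 · 2 + 0
gcd(818, 116) = 2.
Track Bezout coefficients alongside the remainders: start with r₀ = 818 = a·1 + b·0 (s = 1, t = 0) and r₁ = 116 = a·0 + b·1 (s = 0, t = 1); each new remainder r_{k+1} = r_{k-1} − q_k·r_k inherits s_{k+1} = s_{k-1} − q_k·s_k, t_{k+1} = t_{k-1} − q_k·t_k, so r_k = a·s_k + b·t_k at every step:
  q = 7: r = 6, s = 1 − 7·0 = 1, t = 0 − 7·1 = -7  (check: 818·1 + 116·(-7) = 6)
  q = 19: r = 2, s = 0 − 19·1 = -19, t = 1 − 19·(-7) = 134  (check: 818·(-19) + 116·134 = 2)
The row with r = 2 (the gcd) gives the Bezout coefficients s = -19, t = 134.
Result: 818 · (-19) + 116 · (134) = 2.

gcd(818, 116) = 2; s = -19, t = 134 (check: 818·(-19) + 116·134 = 2).


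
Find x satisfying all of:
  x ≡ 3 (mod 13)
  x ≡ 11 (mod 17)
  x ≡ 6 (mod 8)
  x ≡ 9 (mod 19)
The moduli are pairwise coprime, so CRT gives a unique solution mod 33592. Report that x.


Product of moduli M = 13 · 17 · 8 · 19 = 33592.
Merge one congruence at a time:
  Start: x ≡ 3 (mod 13).
  Combine with x ≡ 11 (mod 17); new modulus lcm = 221.
    Write x = 3 + 13·t and substitute into x ≡ 11 (mod 17): 13·t ≡ 11 − 3 = 8 (mod 17).
    The inverse of 13 mod 17 is 4 (since 13·4 = 52 = 3·17 + 1), so t ≡ 4·8 = 32 ≡ 15 (mod 17).
    Then x = 3 + 13·15 = 198, valid modulo lcm(13, 17) = 221: x ≡ 198 (mod 221).
  Combine with x ≡ 6 (mod 8); new modulus lcm = 1768.
    Write x = 198 + 221·t and substitute into x ≡ 6 (mod 8): 221·t ≡ 6 − 198 = -192 (mod 8).
    Reduce coefficients mod 8: 5·t ≡ 0 (mod 8).
    The inverse of 5 mod 8 is 5 (since 5·5 = 25 = 3·8 + 1), so t ≡ 5·0 = 0 ≡ 0 (mod 8).
    Then x = 198 + 221·0 = 198, valid modulo lcm(221, 8) = 1768: x ≡ 198 (mod 1768).
  Combine with x ≡ 9 (mod 19); new modulus lcm = 33592.
    Write x = 198 + 1768·t and substitute into x ≡ 9 (mod 19): 1768·t ≡ 9 − 198 = -189 (mod 19).
    Reduce coefficients mod 19: 1·t ≡ 1 (mod 19).
    So t ≡ 1 (mod 19).
    Then x = 198 + 1768·1 = 1966, valid modulo lcm(1768, 19) = 33592: x ≡ 1966 (mod 33592).
Verify against each original: 1966 mod 13 = 3, 1966 mod 17 = 11, 1966 mod 8 = 6, 1966 mod 19 = 9.

x ≡ 1966 (mod 33592).


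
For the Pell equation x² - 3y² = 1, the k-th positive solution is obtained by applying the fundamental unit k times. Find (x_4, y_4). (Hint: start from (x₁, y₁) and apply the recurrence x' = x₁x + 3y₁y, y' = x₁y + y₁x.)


Step 1: Find the fundamental solution (x₁, y₁) of x² - 3y² = 1.
  Expand √3 as a continued fraction. a₀ = ⌊√3⌋ = 1; iterate m_{k+1} = d_k·a_k − m_k, d_{k+1} = (3 − m_{k+1}²)/d_k, a_{k+1} = ⌊(a₀ + m_{k+1})/d_{k+1}⌋ (starting m₀ = 0, d₀ = 1), with convergents p_k = a_k·p_{k-1} + p_{k-2}, q_k = a_k·q_{k-1} + q_{k-2} (p₋₁ = 1, q₋₁ = 0):
  k = 0: a₀ = 1; p₀/q₀ = 1/1; p₀² − 3·q₀² = 1 − 3 = -2.
  k = 1: m = 1, d = 2, a = ⌊(1 + 1)/2⌋ = 1; p/q = (1·1 + 1)/(1·1 + 0) = 2/1; p² − 3·q² = 4 − 3 = 1.
  The first convergent with p² − 3·q² = 1 gives the fundamental solution (x₁, y₁) = (2, 1).
Step 2: Apply the recurrence (x_{n+1}, y_{n+1}) = (x₁x_n + 3y₁y_n, x₁y_n + y₁x_n) repeatedly.
  From (x_1, y_1) = (2, 1): x_2 = 2·2 + 3·1·1 = 7; y_2 = 2·1 + 1·2 = 4.
  From (x_2, y_2) = (7, 4): x_3 = 2·7 + 3·1·4 = 26; y_3 = 2·4 + 1·7 = 15.
  From (x_3, y_3) = (26, 15): x_4 = 2·26 + 3·1·15 = 97; y_4 = 2·15 + 1·26 = 56.
Step 3: Verify x_4² - 3·y_4² = 9409 - 9408 = 1 (should be 1). ✓

(x_1, y_1) = (2, 1); (x_4, y_4) = (97, 56).


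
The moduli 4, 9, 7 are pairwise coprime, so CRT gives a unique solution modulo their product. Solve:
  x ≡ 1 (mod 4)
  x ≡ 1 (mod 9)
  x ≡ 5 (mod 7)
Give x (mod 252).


Moduli 4, 9, 7 are pairwise coprime; by CRT there is a unique solution modulo M = 4 · 9 · 7 = 252.
Solve pairwise, accumulating the modulus:
  Start with x ≡ 1 (mod 4).
  Combine with x ≡ 1 (mod 9): since gcd(4, 9) = 1, we get a unique residue mod 36.
    Write x = 1 + 4·t and substitute into x ≡ 1 (mod 9): 4·t ≡ 1 − 1 = 0 (mod 9).
    The inverse of 4 mod 9 is 7 (since 4·7 = 28 = 3·9 + 1), so t ≡ 7·0 = 0 ≡ 0 (mod 9).
    Then x = 1 + 4·0 = 1, valid modulo lcm(4, 9) = 36: x ≡ 1 (mod 36).
  Combine with x ≡ 5 (mod 7): since gcd(36, 7) = 1, we get a unique residue mod 252.
    Write x = 1 + 36·t and substitute into x ≡ 5 (mod 7): 36·t ≡ 5 − 1 = 4 (mod 7).
    Reduce coefficients mod 7: 1·t ≡ 4 (mod 7).
    So t ≡ 4 (mod 7).
    Then x = 1 + 36·4 = 145, valid modulo lcm(36, 7) = 252: x ≡ 145 (mod 252).
Verify: 145 mod 4 = 1 ✓, 145 mod 9 = 1 ✓, 145 mod 7 = 5 ✓.

x ≡ 145 (mod 252).


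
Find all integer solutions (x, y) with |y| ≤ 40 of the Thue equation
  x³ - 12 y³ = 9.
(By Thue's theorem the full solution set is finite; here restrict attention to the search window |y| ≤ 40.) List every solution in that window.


The equation is x³ - 12y³ = 9. For fixed y, x³ = 12·y³ + 9, so a solution requires the RHS to be a perfect cube.
Strategy: iterate y from -40 to 40, compute RHS = 12·y³ + 9, and check whether it is a (positive or negative) perfect cube.
Check small values of y:
  y = 0: RHS = 9 is not a perfect cube.
  y = 1: RHS = 21 is not a perfect cube.
  y = -1: RHS = -3 is not a perfect cube.
  y = 2: RHS = 105 is not a perfect cube.
  y = -2: RHS = -87 is not a perfect cube.
  y = 3: RHS = 333 is not a perfect cube.
  y = -3: RHS = -315 is not a perfect cube.
Continuing the search up to |y| = 40 finds no solutions either.
No (x, y) in the scanned range satisfies the equation.

No integer solutions with |y| ≤ 40.


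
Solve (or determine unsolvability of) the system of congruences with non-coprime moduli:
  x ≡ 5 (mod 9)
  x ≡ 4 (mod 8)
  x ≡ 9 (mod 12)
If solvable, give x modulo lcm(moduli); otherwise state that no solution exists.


Moduli 9, 8, 12 are not pairwise coprime, so CRT works modulo lcm(m_i) when all pairwise compatibility conditions hold.
Pairwise compatibility: gcd(m_i, m_j) must divide a_i - a_j for every pair.
Merge one congruence at a time:
  Start: x ≡ 5 (mod 9).
  Combine with x ≡ 4 (mod 8): gcd(9, 8) = 1; 4 - 5 = -1, which IS divisible by 1, so compatible.
    Write x = 5 + 9·t and substitute into x ≡ 4 (mod 8): 9·t ≡ 4 − 5 = -1 (mod 8).
    Reduce coefficients mod 8: 1·t ≡ 7 (mod 8).
    So t ≡ 7 (mod 8).
    Then x = 5 + 9·7 = 68, valid modulo lcm(9, 8) = 72: x ≡ 68 (mod 72).
  Combine with x ≡ 9 (mod 12): gcd(72, 12) = 12, and 9 - 68 = -59 is NOT divisible by 12.
    ⇒ system is inconsistent (no integer solution).

No solution (the system is inconsistent).


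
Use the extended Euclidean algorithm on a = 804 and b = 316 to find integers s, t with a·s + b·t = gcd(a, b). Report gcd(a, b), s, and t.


Euclidean algorithm on (804, 316) — divide until remainder is 0:
  804 = 2 · 316 + 172
  316 = 1 · 172 + 144
  172 = 1 · 144 + 28
  144 = 5 · 28 + 4
  28 = 7 · 4 + 0
gcd(804, 316) = 4.
Track Bezout coefficients alongside the remainders: start with r₀ = 804 = a·1 + b·0 (s = 1, t = 0) and r₁ = 316 = a·0 + b·1 (s = 0, t = 1); each new remainder r_{k+1} = r_{k-1} − q_k·r_k inherits s_{k+1} = s_{k-1} − q_k·s_k, t_{k+1} = t_{k-1} − q_k·t_k, so r_k = a·s_k + b·t_k at every step:
  q = 2: r = 172, s = 1 − 2·0 = 1, t = 0 − 2·1 = -2  (check: 804·1 + 316·(-2) = 172)
  q = 1: r = 144, s = 0 − 1·1 = -1, t = 1 − 1·(-2) = 3  (check: 804·(-1) + 316·3 = 144)
  q = 1: r = 28, s = 1 − 1·(-1) = 2, t = -2 − 1·3 = -5  (check: 804·2 + 316·(-5) = 28)
  q = 5: r = 4, s = -1 − 5·2 = -11, t = 3 − 5·(-5) = 28  (check: 804·(-11) + 316·28 = 4)
The row with r = 4 (the gcd) gives the Bezout coefficients s = -11, t = 28.
Result: 804 · (-11) + 316 · (28) = 4.

gcd(804, 316) = 4; s = -11, t = 28 (check: 804·(-11) + 316·28 = 4).


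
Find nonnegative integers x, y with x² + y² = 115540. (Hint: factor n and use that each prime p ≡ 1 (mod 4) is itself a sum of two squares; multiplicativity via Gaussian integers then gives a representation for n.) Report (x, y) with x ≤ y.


Step 1: Factor n = 115540 = 2^2 · 5 · 53 · 109.
Step 2: Check the mod-4 condition on each prime factor: 2 = 2 (special); 5 ≡ 1 (mod 4), exponent 1; 53 ≡ 1 (mod 4), exponent 1; 109 ≡ 1 (mod 4), exponent 1.
All primes ≡ 3 (mod 4) appear to even exponent (or don't appear), so by the two-squares theorem n IS expressible as a sum of two squares.
Step 3: Build a representation. Group n = k² · m with k = 2 and m = 5 · 53 · 109 = 28885 (a product of primes ≡ 1 (mod 4)); a representation of m scales to one of n via (k·x)² + (k·y)² = k²(x² + y²). Each prime p ≡ 1 (mod 4) is itself a sum of two squares; find a² by testing p − a² for a perfect square:
  5: 5 − 1² = 4 = 2² ⇒ 5 = 1² + 2².
  53: 53 − 1² = 52, 53 − 2² = 49 = 7² ⇒ 53 = 2² + 7².
  109: 109 − 1² = 108, 109 − 2² = 105, 109 − 3² = 100 = 10² ⇒ 109 = 3² + 10².
  Combine using the Brahmagupta–Fibonacci identity (a² + b²)(c² + d²) = (ac − bd)² + (ad + bc)² = (ac + bd)² + (ad − bc)²:
  5 · 53 = 265: from (1² + 2²)(2² + 7²), take (1·2 − 2·7, 1·7 + 2·2) = (2 − 14, 7 + 4) = (-12, 11); dropping signs (only squares matter) gives (12, 11); check 12² + 11² = 144 + 121 = 265 ✓.
  265 · 109 = 28885: from (12² + 11²)(3² + 10²), take (12·3 − 11·10, 12·10 + 11·3) = (36 − 110, 120 + 33) = (-74, 153); dropping signs (only squares matter) gives (74, 153); check 74² + 153² = 5476 + 23409 = 28885 ✓.
  Scale by k = 2: (2·74, 2·153) = (148, 306).
Step 4: Order so x ≤ y and verify: 148² + 306² = 21904 + 93636 = 115540 = n. ✓

n = 115540 = 148² + 306² (one valid representation with x ≤ y).


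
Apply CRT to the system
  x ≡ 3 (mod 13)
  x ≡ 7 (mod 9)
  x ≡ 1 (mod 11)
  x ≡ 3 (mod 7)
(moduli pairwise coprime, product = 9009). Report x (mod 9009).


Product of moduli M = 13 · 9 · 11 · 7 = 9009.
Merge one congruence at a time:
  Start: x ≡ 3 (mod 13).
  Combine with x ≡ 7 (mod 9); new modulus lcm = 117.
    Write x = 3 + 13·t and substitute into x ≡ 7 (mod 9): 13·t ≡ 7 − 3 = 4 (mod 9).
    Reduce coefficients mod 9: 4·t ≡ 4 (mod 9).
    The inverse of 4 mod 9 is 7 (since 4·7 = 28 = 3·9 + 1), so t ≡ 7·4 = 28 ≡ 1 (mod 9).
    Then x = 3 + 13·1 = 16, valid modulo lcm(13, 9) = 117: x ≡ 16 (mod 117).
  Combine with x ≡ 1 (mod 11); new modulus lcm = 1287.
    Write x = 16 + 117·t and substitute into x ≡ 1 (mod 11): 117·t ≡ 1 − 16 = -15 (mod 11).
    Reduce coefficients mod 11: 7·t ≡ 7 (mod 11).
    The inverse of 7 mod 11 is 8 (since 7·8 = 56 = 5·11 + 1), so t ≡ 8·7 = 56 ≡ 1 (mod 11).
    Then x = 16 + 117·1 = 133, valid modulo lcm(117, 11) = 1287: x ≡ 133 (mod 1287).
  Combine with x ≡ 3 (mod 7); new modulus lcm = 9009.
    Write x = 133 + 1287·t and substitute into x ≡ 3 (mod 7): 1287·t ≡ 3 − 133 = -130 (mod 7).
    Reduce coefficients mod 7: 6·t ≡ 3 (mod 7).
    The inverse of 6 mod 7 is 6 (since 6·6 = 36 = 5·7 + 1), so t ≡ 6·3 = 18 ≡ 4 (mod 7).
    Then x = 133 + 1287·4 = 5281, valid modulo lcm(1287, 7) = 9009: x ≡ 5281 (mod 9009).
Verify against each original: 5281 mod 13 = 3, 5281 mod 9 = 7, 5281 mod 11 = 1, 5281 mod 7 = 3.

x ≡ 5281 (mod 9009).


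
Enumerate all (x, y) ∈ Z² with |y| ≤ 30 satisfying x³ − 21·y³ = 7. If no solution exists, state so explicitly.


The equation is x³ - 21y³ = 7. For fixed y, x³ = 21·y³ + 7, so a solution requires the RHS to be a perfect cube.
Strategy: iterate y from -30 to 30, compute RHS = 21·y³ + 7, and check whether it is a (positive or negative) perfect cube.
Check small values of y:
  y = 0: RHS = 7 is not a perfect cube.
  y = 1: RHS = 28 is not a perfect cube.
  y = -1: RHS = -14 is not a perfect cube.
  y = 2: RHS = 175 is not a perfect cube.
  y = -2: RHS = -161 is not a perfect cube.
  y = 3: RHS = 574 is not a perfect cube.
  y = -3: RHS = -560 is not a perfect cube.
Continuing the search up to |y| = 30 finds no solutions either.
No (x, y) in the scanned range satisfies the equation.

No integer solutions with |y| ≤ 30.


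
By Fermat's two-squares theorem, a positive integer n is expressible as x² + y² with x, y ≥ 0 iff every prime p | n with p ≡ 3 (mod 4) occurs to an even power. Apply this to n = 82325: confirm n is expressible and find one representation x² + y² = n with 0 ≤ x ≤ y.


Step 1: Factor n = 82325 = 5^2 · 37 · 89.
Step 2: Check the mod-4 condition on each prime factor: 5 ≡ 1 (mod 4), exponent 2; 37 ≡ 1 (mod 4), exponent 1; 89 ≡ 1 (mod 4), exponent 1.
All primes ≡ 3 (mod 4) appear to even exponent (or don't appear), so by the two-squares theorem n IS expressible as a sum of two squares.
Step 3: Build a representation. Group n = k² · m with k = 5 and m = 37 · 89 = 3293 (a product of primes ≡ 1 (mod 4)); a representation of m scales to one of n via (k·x)² + (k·y)² = k²(x² + y²). Each prime p ≡ 1 (mod 4) is itself a sum of two squares; find a² by testing p − a² for a perfect square:
  37: 37 − 1² = 36 = 6² ⇒ 37 = 1² + 6².
  89: 89 − 1² = 88, 89 − 2² = 85, 89 − 3² = 80, 89 − 4² = 73, 89 − 5² = 64 = 8² ⇒ 89 = 5² + 8².
  Combine using the Brahmagupta–Fibonacci identity (a² + b²)(c² + d²) = (ac − bd)² + (ad + bc)² = (ac + bd)² + (ad − bc)²:
  37 · 89 = 3293: from (1² + 6²)(5² + 8²), take (1·5 − 6·8, 1·8 + 6·5) = (5 − 48, 8 + 30) = (-43, 38); dropping signs (only squares matter) gives (43, 38); check 43² + 38² = 1849 + 1444 = 3293 ✓.
  Scale by k = 5: (5·43, 5·38) = (215, 190).
Step 4: Order so x ≤ y and verify: 190² + 215² = 36100 + 46225 = 82325 = n. ✓

n = 82325 = 190² + 215² (one valid representation with x ≤ y).


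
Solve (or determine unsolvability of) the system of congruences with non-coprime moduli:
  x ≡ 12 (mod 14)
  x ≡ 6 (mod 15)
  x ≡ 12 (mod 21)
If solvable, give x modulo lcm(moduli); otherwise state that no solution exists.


Moduli 14, 15, 21 are not pairwise coprime, so CRT works modulo lcm(m_i) when all pairwise compatibility conditions hold.
Pairwise compatibility: gcd(m_i, m_j) must divide a_i - a_j for every pair.
Merge one congruence at a time:
  Start: x ≡ 12 (mod 14).
  Combine with x ≡ 6 (mod 15): gcd(14, 15) = 1; 6 - 12 = -6, which IS divisible by 1, so compatible.
    Write x = 12 + 14·t and substitute into x ≡ 6 (mod 15): 14·t ≡ 6 − 12 = -6 (mod 15).
    Reduce coefficients mod 15: 14·t ≡ 9 (mod 15).
    The inverse of 14 mod 15 is 14 (since 14·14 = 196 = 13·15 + 1), so t ≡ 14·9 = 126 ≡ 6 (mod 15).
    Then x = 12 + 14·6 = 96, valid modulo lcm(14, 15) = 210: x ≡ 96 (mod 210).
  Combine with x ≡ 12 (mod 21): gcd(210, 21) = 21; 12 - 96 = -84, which IS divisible by 21, so compatible.
    Write x = 96 + 210·t and substitute into x ≡ 12 (mod 21): 210·t ≡ 12 − 96 = -84 (mod 21).
    Divide the congruence (and modulus) by g = 21: 10·t ≡ -4 (mod 1).
    Modulo 1 every t works; take t = 0.
    Then x = 96 + 210·0 = 96, valid modulo lcm(210, 21) = 210: x ≡ 96 (mod 210).
Verify: 96 mod 14 = 12, 96 mod 15 = 6, 96 mod 21 = 12.

x ≡ 96 (mod 210).


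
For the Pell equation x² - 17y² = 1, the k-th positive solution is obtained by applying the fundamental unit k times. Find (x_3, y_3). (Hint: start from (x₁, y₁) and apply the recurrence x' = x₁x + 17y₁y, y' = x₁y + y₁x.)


Step 1: Find the fundamental solution (x₁, y₁) of x² - 17y² = 1.
  Expand √17 as a continued fraction. a₀ = ⌊√17⌋ = 4; iterate m_{k+1} = d_k·a_k − m_k, d_{k+1} = (17 − m_{k+1}²)/d_k, a_{k+1} = ⌊(a₀ + m_{k+1})/d_{k+1}⌋ (starting m₀ = 0, d₀ = 1), with convergents p_k = a_k·p_{k-1} + p_{k-2}, q_k = a_k·q_{k-1} + q_{k-2} (p₋₁ = 1, q₋₁ = 0):
  k = 0: a₀ = 4; p₀/q₀ = 4/1; p₀² − 17·q₀² = 16 − 17 = -1.
  k = 1: m = 4, d = 1, a = ⌊(4 + 4)/1⌋ = 8; p/q = (8·4 + 1)/(8·1 + 0) = 33/8; p² − 17·q² = 1089 − 1088 = 1.
  The first convergent with p² − 17·q² = 1 gives the fundamental solution (x₁, y₁) = (33, 8).
Step 2: Apply the recurrence (x_{n+1}, y_{n+1}) = (x₁x_n + 17y₁y_n, x₁y_n + y₁x_n) repeatedly.
  From (x_1, y_1) = (33, 8): x_2 = 33·33 + 17·8·8 = 2177; y_2 = 33·8 + 8·33 = 528.
  From (x_2, y_2) = (2177, 528): x_3 = 33·2177 + 17·8·528 = 143649; y_3 = 33·528 + 8·2177 = 34840.
Step 3: Verify x_3² - 17·y_3² = 20635035201 - 20635035200 = 1 (should be 1). ✓

(x_1, y_1) = (33, 8); (x_3, y_3) = (143649, 34840).


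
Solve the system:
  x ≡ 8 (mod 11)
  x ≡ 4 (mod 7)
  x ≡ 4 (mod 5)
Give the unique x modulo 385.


Moduli 11, 7, 5 are pairwise coprime; by CRT there is a unique solution modulo M = 11 · 7 · 5 = 385.
Solve pairwise, accumulating the modulus:
  Start with x ≡ 8 (mod 11).
  Combine with x ≡ 4 (mod 7): since gcd(11, 7) = 1, we get a unique residue mod 77.
    Write x = 8 + 11·t and substitute into x ≡ 4 (mod 7): 11·t ≡ 4 − 8 = -4 (mod 7).
    Reduce coefficients mod 7: 4·t ≡ 3 (mod 7).
    The inverse of 4 mod 7 is 2 (since 4·2 = 8 = 1·7 + 1), so t ≡ 2·3 = 6 ≡ 6 (mod 7).
    Then x = 8 + 11·6 = 74, valid modulo lcm(11, 7) = 77: x ≡ 74 (mod 77).
  Combine with x ≡ 4 (mod 5): since gcd(77, 5) = 1, we get a unique residue mod 385.
    Write x = 74 + 77·t and substitute into x ≡ 4 (mod 5): 77·t ≡ 4 − 74 = -70 (mod 5).
    Reduce coefficients mod 5: 2·t ≡ 0 (mod 5).
    The inverse of 2 mod 5 is 3 (since 2·3 = 6 = 1·5 + 1), so t ≡ 3·0 = 0 ≡ 0 (mod 5).
    Then x = 74 + 77·0 = 74, valid modulo lcm(77, 5) = 385: x ≡ 74 (mod 385).
Verify: 74 mod 11 = 8 ✓, 74 mod 7 = 4 ✓, 74 mod 5 = 4 ✓.

x ≡ 74 (mod 385).


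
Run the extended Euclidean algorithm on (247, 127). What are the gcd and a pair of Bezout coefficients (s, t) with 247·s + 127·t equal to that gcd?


Euclidean algorithm on (247, 127) — divide until remainder is 0:
  247 = 1 · 127 + 120
  127 = 1 · 120 + 7
  120 = 17 · 7 + 1
  7 = 7 · 1 + 0
gcd(247, 127) = 1.
Track Bezout coefficients alongside the remainders: start with r₀ = 247 = a·1 + b·0 (s = 1, t = 0) and r₁ = 127 = a·0 + b·1 (s = 0, t = 1); each new remainder r_{k+1} = r_{k-1} − q_k·r_k inherits s_{k+1} = s_{k-1} − q_k·s_k, t_{k+1} = t_{k-1} − q_k·t_k, so r_k = a·s_k + b·t_k at every step:
  q = 1: r = 120, s = 1 − 1·0 = 1, t = 0 − 1·1 = -1  (check: 247·1 + 127·(-1) = 120)
  q = 1: r = 7, s = 0 − 1·1 = -1, t = 1 − 1·(-1) = 2  (check: 247·(-1) + 127·2 = 7)
  q = 17: r = 1, s = 1 − 17·(-1) = 18, t = -1 − 17·2 = -35  (check: 247·18 + 127·(-35) = 1)
The row with r = 1 (the gcd) gives the Bezout coefficients s = 18, t = -35.
Result: 247 · (18) + 127 · (-35) = 1.

gcd(247, 127) = 1; s = 18, t = -35 (check: 247·18 + 127·(-35) = 1).


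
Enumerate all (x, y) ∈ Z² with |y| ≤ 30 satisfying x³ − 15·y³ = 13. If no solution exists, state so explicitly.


The equation is x³ - 15y³ = 13. For fixed y, x³ = 15·y³ + 13, so a solution requires the RHS to be a perfect cube.
Strategy: iterate y from -30 to 30, compute RHS = 15·y³ + 13, and check whether it is a (positive or negative) perfect cube.
Check small values of y:
  y = 0: RHS = 13 is not a perfect cube.
  y = 1: RHS = 28 is not a perfect cube.
  y = -1: RHS = -2 is not a perfect cube.
  y = 2: RHS = 133 is not a perfect cube.
  y = -2: RHS = -107 is not a perfect cube.
  y = 3: RHS = 418 is not a perfect cube.
  y = -3: RHS = -392 is not a perfect cube.
Continuing the search up to |y| = 30 finds no solutions either.
No (x, y) in the scanned range satisfies the equation.

No integer solutions with |y| ≤ 30.


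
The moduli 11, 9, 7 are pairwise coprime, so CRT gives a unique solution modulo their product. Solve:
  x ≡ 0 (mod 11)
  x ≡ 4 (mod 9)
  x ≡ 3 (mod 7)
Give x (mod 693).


Moduli 11, 9, 7 are pairwise coprime; by CRT there is a unique solution modulo M = 11 · 9 · 7 = 693.
Solve pairwise, accumulating the modulus:
  Start with x ≡ 0 (mod 11).
  Combine with x ≡ 4 (mod 9): since gcd(11, 9) = 1, we get a unique residue mod 99.
    Write x = 0 + 11·t and substitute into x ≡ 4 (mod 9): 11·t ≡ 4 − 0 = 4 (mod 9).
    Reduce coefficients mod 9: 2·t ≡ 4 (mod 9).
    The inverse of 2 mod 9 is 5 (since 2·5 = 10 = 1·9 + 1), so t ≡ 5·4 = 20 ≡ 2 (mod 9).
    Then x = 0 + 11·2 = 22, valid modulo lcm(11, 9) = 99: x ≡ 22 (mod 99).
  Combine with x ≡ 3 (mod 7): since gcd(99, 7) = 1, we get a unique residue mod 693.
    Write x = 22 + 99·t and substitute into x ≡ 3 (mod 7): 99·t ≡ 3 − 22 = -19 (mod 7).
    Reduce coefficients mod 7: 1·t ≡ 2 (mod 7).
    So t ≡ 2 (mod 7).
    Then x = 22 + 99·2 = 220, valid modulo lcm(99, 7) = 693: x ≡ 220 (mod 693).
Verify: 220 mod 11 = 0 ✓, 220 mod 9 = 4 ✓, 220 mod 7 = 3 ✓.

x ≡ 220 (mod 693).


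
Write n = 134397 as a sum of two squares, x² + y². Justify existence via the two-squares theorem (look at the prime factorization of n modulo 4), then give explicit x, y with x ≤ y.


Step 1: Factor n = 134397 = 3^2 · 109 · 137.
Step 2: Check the mod-4 condition on each prime factor: 3 ≡ 3 (mod 4), exponent 2 (must be even); 109 ≡ 1 (mod 4), exponent 1; 137 ≡ 1 (mod 4), exponent 1.
All primes ≡ 3 (mod 4) appear to even exponent (or don't appear), so by the two-squares theorem n IS expressible as a sum of two squares.
Step 3: Build a representation. Group n = k² · m with k = 3 and m = 109 · 137 = 14933 (a product of primes ≡ 1 (mod 4)); a representation of m scales to one of n via (k·x)² + (k·y)² = k²(x² + y²). Each prime p ≡ 1 (mod 4) is itself a sum of two squares; find a² by testing p − a² for a perfect square:
  109: 109 − 1² = 108, 109 − 2² = 105, 109 − 3² = 100 = 10² ⇒ 109 = 3² + 10².
  137: 137 − 1² = 136, 137 − 2² = 133, 137 − 3² = 128, 137 − 4² = 121 = 11² ⇒ 137 = 4² + 11².
  Combine using the Brahmagupta–Fibonacci identity (a² + b²)(c² + d²) = (ac − bd)² + (ad + bc)² = (ac + bd)² + (ad − bc)²:
  109 · 137 = 14933: from (3² + 10²)(4² + 11²), take (3·4 − 10·11, 3·11 + 10·4) = (12 − 110, 33 + 40) = (-98, 73); dropping signs (only squares matter) gives (98, 73); check 98² + 73² = 9604 + 5329 = 14933 ✓.
  Scale by k = 3: (3·98, 3·73) = (294, 219).
Step 4: Order so x ≤ y and verify: 219² + 294² = 47961 + 86436 = 134397 = n. ✓

n = 134397 = 219² + 294² (one valid representation with x ≤ y).


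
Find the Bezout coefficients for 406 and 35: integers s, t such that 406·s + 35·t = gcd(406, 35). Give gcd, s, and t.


Euclidean algorithm on (406, 35) — divide until remainder is 0:
  406 = 11 · 35 + 21
  35 = 1 · 21 + 14
  21 = 1 · 14 + 7
  14 = 2 · 7 + 0
gcd(406, 35) = 7.
Track Bezout coefficients alongside the remainders: start with r₀ = 406 = a·1 + b·0 (s = 1, t = 0) and r₁ = 35 = a·0 + b·1 (s = 0, t = 1); each new remainder r_{k+1} = r_{k-1} − q_k·r_k inherits s_{k+1} = s_{k-1} − q_k·s_k, t_{k+1} = t_{k-1} − q_k·t_k, so r_k = a·s_k + b·t_k at every step:
  q = 11: r = 21, s = 1 − 11·0 = 1, t = 0 − 11·1 = -11  (check: 406·1 + 35·(-11) = 21)
  q = 1: r = 14, s = 0 − 1·1 = -1, t = 1 − 1·(-11) = 12  (check: 406·(-1) + 35·12 = 14)
  q = 1: r = 7, s = 1 − 1·(-1) = 2, t = -11 − 1·12 = -23  (check: 406·2 + 35·(-23) = 7)
The row with r = 7 (the gcd) gives the Bezout coefficients s = 2, t = -23.
Result: 406 · (2) + 35 · (-23) = 7.

gcd(406, 35) = 7; s = 2, t = -23 (check: 406·2 + 35·(-23) = 7).


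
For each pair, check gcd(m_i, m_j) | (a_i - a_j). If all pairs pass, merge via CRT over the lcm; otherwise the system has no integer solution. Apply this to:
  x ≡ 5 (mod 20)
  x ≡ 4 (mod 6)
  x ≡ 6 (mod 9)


Moduli 20, 6, 9 are not pairwise coprime, so CRT works modulo lcm(m_i) when all pairwise compatibility conditions hold.
Pairwise compatibility: gcd(m_i, m_j) must divide a_i - a_j for every pair.
Merge one congruence at a time:
  Start: x ≡ 5 (mod 20).
  Combine with x ≡ 4 (mod 6): gcd(20, 6) = 2, and 4 - 5 = -1 is NOT divisible by 2.
    ⇒ system is inconsistent (no integer solution).

No solution (the system is inconsistent).


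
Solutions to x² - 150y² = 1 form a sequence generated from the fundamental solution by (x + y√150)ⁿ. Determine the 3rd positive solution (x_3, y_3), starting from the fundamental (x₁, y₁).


Step 1: Find the fundamental solution (x₁, y₁) of x² - 150y² = 1.
  Expand √150 as a continued fraction. a₀ = ⌊√150⌋ = 12; iterate m_{k+1} = d_k·a_k − m_k, d_{k+1} = (150 − m_{k+1}²)/d_k, a_{k+1} = ⌊(a₀ + m_{k+1})/d_{k+1}⌋ (starting m₀ = 0, d₀ = 1), with convergents p_k = a_k·p_{k-1} + p_{k-2}, q_k = a_k·q_{k-1} + q_{k-2} (p₋₁ = 1, q₋₁ = 0):
  k = 0: a₀ = 12; p₀/q₀ = 12/1; p₀² − 150·q₀² = 144 − 150 = -6.
  k = 1: m = 12, d = 6, a = ⌊(12 + 12)/6⌋ = 4; p/q = (4·12 + 1)/(4·1 + 0) = 49/4; p² − 150·q² = 2401 − 2400 = 1.
  The first convergent with p² − 150·q² = 1 gives the fundamental solution (x₁, y₁) = (49, 4).
Step 2: Apply the recurrence (x_{n+1}, y_{n+1}) = (x₁x_n + 150y₁y_n, x₁y_n + y₁x_n) repeatedly.
  From (x_1, y_1) = (49, 4): x_2 = 49·49 + 150·4·4 = 4801; y_2 = 49·4 + 4·49 = 392.
  From (x_2, y_2) = (4801, 392): x_3 = 49·4801 + 150·4·392 = 470449; y_3 = 49·392 + 4·4801 = 38412.
Step 3: Verify x_3² - 150·y_3² = 221322261601 - 221322261600 = 1 (should be 1). ✓

(x_1, y_1) = (49, 4); (x_3, y_3) = (470449, 38412).


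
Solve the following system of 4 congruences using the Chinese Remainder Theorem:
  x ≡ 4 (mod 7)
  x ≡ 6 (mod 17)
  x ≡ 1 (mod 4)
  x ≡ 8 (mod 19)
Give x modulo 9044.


Product of moduli M = 7 · 17 · 4 · 19 = 9044.
Merge one congruence at a time:
  Start: x ≡ 4 (mod 7).
  Combine with x ≡ 6 (mod 17); new modulus lcm = 119.
    Write x = 4 + 7·t and substitute into x ≡ 6 (mod 17): 7·t ≡ 6 − 4 = 2 (mod 17).
    The inverse of 7 mod 17 is 5 (since 7·5 = 35 = 2·17 + 1), so t ≡ 5·2 = 10 ≡ 10 (mod 17).
    Then x = 4 + 7·10 = 74, valid modulo lcm(7, 17) = 119: x ≡ 74 (mod 119).
  Combine with x ≡ 1 (mod 4); new modulus lcm = 476.
    Write x = 74 + 119·t and substitute into x ≡ 1 (mod 4): 119·t ≡ 1 − 74 = -73 (mod 4).
    Reduce coefficients mod 4: 3·t ≡ 3 (mod 4).
    The inverse of 3 mod 4 is 3 (since 3·3 = 9 = 2·4 + 1), so t ≡ 3·3 = 9 ≡ 1 (mod 4).
    Then x = 74 + 119·1 = 193, valid modulo lcm(119, 4) = 476: x ≡ 193 (mod 476).
  Combine with x ≡ 8 (mod 19); new modulus lcm = 9044.
    Write x = 193 + 476·t and substitute into x ≡ 8 (mod 19): 476·t ≡ 8 − 193 = -185 (mod 19).
    Reduce coefficients mod 19: 1·t ≡ 5 (mod 19).
    So t ≡ 5 (mod 19).
    Then x = 193 + 476·5 = 2573, valid modulo lcm(476, 19) = 9044: x ≡ 2573 (mod 9044).
Verify against each original: 2573 mod 7 = 4, 2573 mod 17 = 6, 2573 mod 4 = 1, 2573 mod 19 = 8.

x ≡ 2573 (mod 9044).


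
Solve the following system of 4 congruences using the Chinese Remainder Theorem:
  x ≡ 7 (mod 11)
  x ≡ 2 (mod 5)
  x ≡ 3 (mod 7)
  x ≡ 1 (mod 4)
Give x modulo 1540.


Product of moduli M = 11 · 5 · 7 · 4 = 1540.
Merge one congruence at a time:
  Start: x ≡ 7 (mod 11).
  Combine with x ≡ 2 (mod 5); new modulus lcm = 55.
    Write x = 7 + 11·t and substitute into x ≡ 2 (mod 5): 11·t ≡ 2 − 7 = -5 (mod 5).
    Reduce coefficients mod 5: 1·t ≡ 0 (mod 5).
    So t ≡ 0 (mod 5).
    Then x = 7 + 11·0 = 7, valid modulo lcm(11, 5) = 55: x ≡ 7 (mod 55).
  Combine with x ≡ 3 (mod 7); new modulus lcm = 385.
    Write x = 7 + 55·t and substitute into x ≡ 3 (mod 7): 55·t ≡ 3 − 7 = -4 (mod 7).
    Reduce coefficients mod 7: 6·t ≡ 3 (mod 7).
    The inverse of 6 mod 7 is 6 (since 6·6 = 36 = 5·7 + 1), so t ≡ 6·3 = 18 ≡ 4 (mod 7).
    Then x = 7 + 55·4 = 227, valid modulo lcm(55, 7) = 385: x ≡ 227 (mod 385).
  Combine with x ≡ 1 (mod 4); new modulus lcm = 1540.
    Write x = 227 + 385·t and substitute into x ≡ 1 (mod 4): 385·t ≡ 1 − 227 = -226 (mod 4).
    Reduce coefficients mod 4: 1·t ≡ 2 (mod 4).
    So t ≡ 2 (mod 4).
    Then x = 227 + 385·2 = 997, valid modulo lcm(385, 4) = 1540: x ≡ 997 (mod 1540).
Verify against each original: 997 mod 11 = 7, 997 mod 5 = 2, 997 mod 7 = 3, 997 mod 4 = 1.

x ≡ 997 (mod 1540).


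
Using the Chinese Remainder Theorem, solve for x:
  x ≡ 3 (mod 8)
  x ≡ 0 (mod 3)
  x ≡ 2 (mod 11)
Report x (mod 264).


Moduli 8, 3, 11 are pairwise coprime; by CRT there is a unique solution modulo M = 8 · 3 · 11 = 264.
Solve pairwise, accumulating the modulus:
  Start with x ≡ 3 (mod 8).
  Combine with x ≡ 0 (mod 3): since gcd(8, 3) = 1, we get a unique residue mod 24.
    Write x = 3 + 8·t and substitute into x ≡ 0 (mod 3): 8·t ≡ 0 − 3 = -3 (mod 3).
    Reduce coefficients mod 3: 2·t ≡ 0 (mod 3).
    The inverse of 2 mod 3 is 2 (since 2·2 = 4 = 1·3 + 1), so t ≡ 2·0 = 0 ≡ 0 (mod 3).
    Then x = 3 + 8·0 = 3, valid modulo lcm(8, 3) = 24: x ≡ 3 (mod 24).
  Combine with x ≡ 2 (mod 11): since gcd(24, 11) = 1, we get a unique residue mod 264.
    Write x = 3 + 24·t and substitute into x ≡ 2 (mod 11): 24·t ≡ 2 − 3 = -1 (mod 11).
    Reduce coefficients mod 11: 2·t ≡ 10 (mod 11).
    The inverse of 2 mod 11 is 6 (since 2·6 = 12 = 1·11 + 1), so t ≡ 6·10 = 60 ≡ 5 (mod 11).
    Then x = 3 + 24·5 = 123, valid modulo lcm(24, 11) = 264: x ≡ 123 (mod 264).
Verify: 123 mod 8 = 3 ✓, 123 mod 3 = 0 ✓, 123 mod 11 = 2 ✓.

x ≡ 123 (mod 264).


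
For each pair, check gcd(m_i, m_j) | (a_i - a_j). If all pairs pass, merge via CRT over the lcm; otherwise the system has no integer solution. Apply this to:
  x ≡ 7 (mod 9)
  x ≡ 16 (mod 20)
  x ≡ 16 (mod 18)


Moduli 9, 20, 18 are not pairwise coprime, so CRT works modulo lcm(m_i) when all pairwise compatibility conditions hold.
Pairwise compatibility: gcd(m_i, m_j) must divide a_i - a_j for every pair.
Merge one congruence at a time:
  Start: x ≡ 7 (mod 9).
  Combine with x ≡ 16 (mod 20): gcd(9, 20) = 1; 16 - 7 = 9, which IS divisible by 1, so compatible.
    Write x = 7 + 9·t and substitute into x ≡ 16 (mod 20): 9·t ≡ 16 − 7 = 9 (mod 20).
    The inverse of 9 mod 20 is 9 (since 9·9 = 81 = 4·20 + 1), so t ≡ 9·9 = 81 ≡ 1 (mod 20).
    Then x = 7 + 9·1 = 16, valid modulo lcm(9, 20) = 180: x ≡ 16 (mod 180).
  Combine with x ≡ 16 (mod 18): gcd(180, 18) = 18; 16 - 16 = 0, which IS divisible by 18, so compatible.
    Write x = 16 + 180·t and substitute into x ≡ 16 (mod 18): 180·t ≡ 16 − 16 = 0 (mod 18).
    Divide the congruence (and modulus) by g = 18: 10·t ≡ 0 (mod 1).
    Modulo 1 every t works; take t = 0.
    Then x = 16 + 180·0 = 16, valid modulo lcm(180, 18) = 180: x ≡ 16 (mod 180).
Verify: 16 mod 9 = 7, 16 mod 20 = 16, 16 mod 18 = 16.

x ≡ 16 (mod 180).


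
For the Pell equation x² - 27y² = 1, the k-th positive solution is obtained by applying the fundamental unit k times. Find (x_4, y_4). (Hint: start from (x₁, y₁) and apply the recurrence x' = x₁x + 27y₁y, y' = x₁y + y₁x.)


Step 1: Find the fundamental solution (x₁, y₁) of x² - 27y² = 1.
  Expand √27 as a continued fraction. a₀ = ⌊√27⌋ = 5; iterate m_{k+1} = d_k·a_k − m_k, d_{k+1} = (27 − m_{k+1}²)/d_k, a_{k+1} = ⌊(a₀ + m_{k+1})/d_{k+1}⌋ (starting m₀ = 0, d₀ = 1), with convergents p_k = a_k·p_{k-1} + p_{k-2}, q_k = a_k·q_{k-1} + q_{k-2} (p₋₁ = 1, q₋₁ = 0):
  k = 0: a₀ = 5; p₀/q₀ = 5/1; p₀² − 27·q₀² = 25 − 27 = -2.
  k = 1: m = 5, d = 2, a = ⌊(5 + 5)/2⌋ = 5; p/q = (5·5 + 1)/(5·1 + 0) = 26/5; p² − 27·q² = 676 − 675 = 1.
  The first convergent with p² − 27·q² = 1 gives the fundamental solution (x₁, y₁) = (26, 5).
Step 2: Apply the recurrence (x_{n+1}, y_{n+1}) = (x₁x_n + 27y₁y_n, x₁y_n + y₁x_n) repeatedly.
  From (x_1, y_1) = (26, 5): x_2 = 26·26 + 27·5·5 = 1351; y_2 = 26·5 + 5·26 = 260.
  From (x_2, y_2) = (1351, 260): x_3 = 26·1351 + 27·5·260 = 70226; y_3 = 26·260 + 5·1351 = 13515.
  From (x_3, y_3) = (70226, 13515): x_4 = 26·70226 + 27·5·13515 = 3650401; y_4 = 26·13515 + 5·70226 = 702520.
Step 3: Verify x_4² - 27·y_4² = 13325427460801 - 13325427460800 = 1 (should be 1). ✓

(x_1, y_1) = (26, 5); (x_4, y_4) = (3650401, 702520).


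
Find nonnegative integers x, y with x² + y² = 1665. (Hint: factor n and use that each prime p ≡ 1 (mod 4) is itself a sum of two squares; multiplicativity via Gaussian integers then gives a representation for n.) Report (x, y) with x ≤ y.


Step 1: Factor n = 1665 = 3^2 · 5 · 37.
Step 2: Check the mod-4 condition on each prime factor: 3 ≡ 3 (mod 4), exponent 2 (must be even); 5 ≡ 1 (mod 4), exponent 1; 37 ≡ 1 (mod 4), exponent 1.
All primes ≡ 3 (mod 4) appear to even exponent (or don't appear), so by the two-squares theorem n IS expressible as a sum of two squares.
Step 3: Build a representation. Group n = k² · m with k = 3 and m = 5 · 37 = 185 (a product of primes ≡ 1 (mod 4)); a representation of m scales to one of n via (k·x)² + (k·y)² = k²(x² + y²). Each prime p ≡ 1 (mod 4) is itself a sum of two squares; find a² by testing p − a² for a perfect square:
  5: 5 − 1² = 4 = 2² ⇒ 5 = 1² + 2².
  37: 37 − 1² = 36 = 6² ⇒ 37 = 1² + 6².
  Combine using the Brahmagupta–Fibonacci identity (a² + b²)(c² + d²) = (ac − bd)² + (ad + bc)² = (ac + bd)² + (ad − bc)²:
  5 · 37 = 185: from (1² + 2²)(1² + 6²), take (1·1 − 2·6, 1·6 + 2·1) = (1 − 12, 6 + 2) = (-11, 8); dropping signs (only squares matter) gives (11, 8); check 11² + 8² = 121 + 64 = 185 ✓.
  Scale by k = 3: (3·11, 3·8) = (33, 24).
Step 4: Order so x ≤ y and verify: 24² + 33² = 576 + 1089 = 1665 = n. ✓

n = 1665 = 24² + 33² (one valid representation with x ≤ y).


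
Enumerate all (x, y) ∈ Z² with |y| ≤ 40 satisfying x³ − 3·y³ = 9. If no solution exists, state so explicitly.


The equation is x³ - 3y³ = 9. For fixed y, x³ = 3·y³ + 9, so a solution requires the RHS to be a perfect cube.
Strategy: iterate y from -40 to 40, compute RHS = 3·y³ + 9, and check whether it is a (positive or negative) perfect cube.
Check small values of y:
  y = 0: RHS = 9 is not a perfect cube.
  y = 1: RHS = 12 is not a perfect cube.
  y = -1: RHS = 6 is not a perfect cube.
  y = 2: RHS = 33 is not a perfect cube.
  y = -2: RHS = -15 is not a perfect cube.
  y = 3: RHS = 90 is not a perfect cube.
  y = -3: RHS = -72 is not a perfect cube.
Continuing the search up to |y| = 40 finds no solutions either.
No (x, y) in the scanned range satisfies the equation.

No integer solutions with |y| ≤ 40.


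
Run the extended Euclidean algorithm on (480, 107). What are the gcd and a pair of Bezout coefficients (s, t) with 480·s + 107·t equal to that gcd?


Euclidean algorithm on (480, 107) — divide until remainder is 0:
  480 = 4 · 107 + 52
  107 = 2 · 52 + 3
  52 = 17 · 3 + 1
  3 = 3 · 1 + 0
gcd(480, 107) = 1.
Track Bezout coefficients alongside the remainders: start with r₀ = 480 = a·1 + b·0 (s = 1, t = 0) and r₁ = 107 = a·0 + b·1 (s = 0, t = 1); each new remainder r_{k+1} = r_{k-1} − q_k·r_k inherits s_{k+1} = s_{k-1} − q_k·s_k, t_{k+1} = t_{k-1} − q_k·t_k, so r_k = a·s_k + b·t_k at every step:
  q = 4: r = 52, s = 1 − 4·0 = 1, t = 0 − 4·1 = -4  (check: 480·1 + 107·(-4) = 52)
  q = 2: r = 3, s = 0 − 2·1 = -2, t = 1 − 2·(-4) = 9  (check: 480·(-2) + 107·9 = 3)
  q = 17: r = 1, s = 1 − 17·(-2) = 35, t = -4 − 17·9 = -157  (check: 480·35 + 107·(-157) = 1)
The row with r = 1 (the gcd) gives the Bezout coefficients s = 35, t = -157.
Result: 480 · (35) + 107 · (-157) = 1.

gcd(480, 107) = 1; s = 35, t = -157 (check: 480·35 + 107·(-157) = 1).


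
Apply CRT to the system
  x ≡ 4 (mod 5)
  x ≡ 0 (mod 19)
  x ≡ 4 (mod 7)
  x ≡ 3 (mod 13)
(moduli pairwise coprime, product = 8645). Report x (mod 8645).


Product of moduli M = 5 · 19 · 7 · 13 = 8645.
Merge one congruence at a time:
  Start: x ≡ 4 (mod 5).
  Combine with x ≡ 0 (mod 19); new modulus lcm = 95.
    Write x = 4 + 5·t and substitute into x ≡ 0 (mod 19): 5·t ≡ 0 − 4 = -4 (mod 19).
    Reduce coefficients mod 19: 5·t ≡ 15 (mod 19).
    The inverse of 5 mod 19 is 4 (since 5·4 = 20 = 1·19 + 1), so t ≡ 4·15 = 60 ≡ 3 (mod 19).
    Then x = 4 + 5·3 = 19, valid modulo lcm(5, 19) = 95: x ≡ 19 (mod 95).
  Combine with x ≡ 4 (mod 7); new modulus lcm = 665.
    Write x = 19 + 95·t and substitute into x ≡ 4 (mod 7): 95·t ≡ 4 − 19 = -15 (mod 7).
    Reduce coefficients mod 7: 4·t ≡ 6 (mod 7).
    The inverse of 4 mod 7 is 2 (since 4·2 = 8 = 1·7 + 1), so t ≡ 2·6 = 12 ≡ 5 (mod 7).
    Then x = 19 + 95·5 = 494, valid modulo lcm(95, 7) = 665: x ≡ 494 (mod 665).
  Combine with x ≡ 3 (mod 13); new modulus lcm = 8645.
    Write x = 494 + 665·t and substitute into x ≡ 3 (mod 13): 665·t ≡ 3 − 494 = -491 (mod 13).
    Reduce coefficients mod 13: 2·t ≡ 3 (mod 13).
    The inverse of 2 mod 13 is 7 (since 2·7 = 14 = 1·13 + 1), so t ≡ 7·3 = 21 ≡ 8 (mod 13).
    Then x = 494 + 665·8 = 5814, valid modulo lcm(665, 13) = 8645: x ≡ 5814 (mod 8645).
Verify against each original: 5814 mod 5 = 4, 5814 mod 19 = 0, 5814 mod 7 = 4, 5814 mod 13 = 3.

x ≡ 5814 (mod 8645).
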